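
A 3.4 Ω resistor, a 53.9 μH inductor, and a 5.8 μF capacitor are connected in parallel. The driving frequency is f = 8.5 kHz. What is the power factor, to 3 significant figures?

0.992

ω = 2πf = 53410 rad/s
X_L = ωL = 2.88 Ω
X_C = 1/(ωC) = 3.23 Ω
Parallel: admittances add. Y = 1/R + 1/(jωL) + jωC
Y = (0.294 − j0.0376) S
|Y| = 0.297 S → |Z| = 1/|Y| = 3.37 Ω, ∠Z = −∠Y = 7.29°
cos φ = cos(7.29°) = 0.992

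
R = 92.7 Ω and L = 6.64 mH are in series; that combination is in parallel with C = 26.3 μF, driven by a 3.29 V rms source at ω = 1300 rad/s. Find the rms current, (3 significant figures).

X_L = ωL = 8.63 Ω
X_C = 1/(ωC) = 29.2 Ω
Branch 1 (R+jX_L): Z₁ = 92.7 + j8.63 Ω, |Z₁| = 93.1 Ω
Branch 2 (−jX_C): Z₂ = −j29.2 Ω
Parallel: Z = Z₁Z₂/(Z₁+Z₂), |Z| = 28.7 Ω, ∠Z = -72.1°
I = V/|Z| = 3.29/28.7 = 115 mA

115 mA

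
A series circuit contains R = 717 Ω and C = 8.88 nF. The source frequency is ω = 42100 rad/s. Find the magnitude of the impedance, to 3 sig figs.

2770 Ω

X_C = 1/(ωC) = 2670 Ω
Z = 717 − j2670 Ω
|Z| = √(717² + 2670²) = 2770 Ω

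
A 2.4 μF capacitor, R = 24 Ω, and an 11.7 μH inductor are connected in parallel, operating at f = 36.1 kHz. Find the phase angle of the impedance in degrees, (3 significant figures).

ω = 2πf = 226800 rad/s
X_L = ωL = 2.65 Ω
X_C = 1/(ωC) = 1.84 Ω
Parallel: admittances add. Y = 1/R + 1/(jωL) + jωC
Y = (0.0417 + j0.168) S
|Y| = 0.173 S → |Z| = 1/|Y| = 5.79 Ω, ∠Z = −∠Y = -76.0°

-76.0°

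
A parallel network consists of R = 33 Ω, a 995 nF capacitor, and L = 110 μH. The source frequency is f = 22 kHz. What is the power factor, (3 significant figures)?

ω = 2πf = 138200 rad/s
X_L = ωL = 15.2 Ω
X_C = 1/(ωC) = 7.27 Ω
Parallel: admittances add. Y = 1/R + 1/(jωL) + jωC
Y = (0.0303 + j0.0718) S
|Y| = 0.0779 S → |Z| = 1/|Y| = 12.8 Ω, ∠Z = −∠Y = -67.1°
cos φ = cos(-67.1°) = 0.389

0.389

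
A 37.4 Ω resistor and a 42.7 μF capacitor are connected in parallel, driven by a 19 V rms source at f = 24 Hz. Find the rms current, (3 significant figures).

523 mA

ω = 2πf = 150.8 rad/s
X_C = 1/(ωC) = 155 Ω
Parallel: admittances add. Y = 1/R + jωC
Y = (0.0267 + j0.00644) S
|Y| = 0.0275 S → |Z| = 1/|Y| = 36.4 Ω, ∠Z = −∠Y = -13.5°
I = V/|Z| = 19/36.4 = 523 mA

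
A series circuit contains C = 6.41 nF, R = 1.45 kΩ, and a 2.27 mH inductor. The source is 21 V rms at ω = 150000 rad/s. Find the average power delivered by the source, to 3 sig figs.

247 mW

X_L = ωL = 340 Ω
X_C = 1/(ωC) = 1040 Ω
Net reactance X = X_L − X_C = -700 Ω
Z = 1450 − j700 Ω
|Z| = √(1450² + 700²) = 1610 Ω
∠Z = arctan(-700/1450) = -25.8°
I = V/|Z| = 13.0 mA
P = VI cos φ = 21 × 0.0130 × cos(-25.8°) = 247 mW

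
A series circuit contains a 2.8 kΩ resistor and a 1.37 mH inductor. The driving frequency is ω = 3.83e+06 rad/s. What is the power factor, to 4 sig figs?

X_L = ωL = 5247 Ω
Z = 2800 + j5247 Ω
|Z| = √(2800² + 5247²) = 5947 Ω
∠Z = arctan(5247/2800) = 61.91°
cos φ = cos(61.91°) = 0.4708

0.4708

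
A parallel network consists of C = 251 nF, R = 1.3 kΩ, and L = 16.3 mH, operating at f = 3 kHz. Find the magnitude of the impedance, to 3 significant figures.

ω = 2πf = 18850 rad/s
X_L = ωL = 307 Ω
X_C = 1/(ωC) = 211 Ω
Parallel: admittances add. Y = 1/R + 1/(jωL) + jωC
Y = (0.000769 + j0.00148) S
|Y| = 0.00166 S → |Z| = 1/|Y| = 601 Ω, ∠Z = −∠Y = -62.5°

601 Ω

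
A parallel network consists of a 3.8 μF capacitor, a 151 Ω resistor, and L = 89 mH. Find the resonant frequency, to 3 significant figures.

ω₀ = 1/√(LC) = 1/√(0.089 × 3.8e-06) = 1720 rad/s
f₀ = ω₀/(2π) = 274 Hz

274 Hz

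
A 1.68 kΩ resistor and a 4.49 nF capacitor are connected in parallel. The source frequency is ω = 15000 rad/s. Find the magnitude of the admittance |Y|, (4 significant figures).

X_C = 1/(ωC) = 14850 Ω
Parallel: admittances add. Y = 1/R + jωC
Y = (0.0005952 + j6.735e-05) S
|Y| = 0.0005990 S → |Z| = 1/|Y| = 1669 Ω, ∠Z = −∠Y = -6.455°

599.0 μS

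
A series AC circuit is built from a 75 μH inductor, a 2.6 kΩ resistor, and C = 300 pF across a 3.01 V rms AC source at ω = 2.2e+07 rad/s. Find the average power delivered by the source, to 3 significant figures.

2.62 mW

X_L = ωL = 1650 Ω
X_C = 1/(ωC) = 152 Ω
Net reactance X = X_L − X_C = 1500 Ω
Z = 2600 + j1500 Ω
|Z| = √(2600² + 1500²) = 3000 Ω
∠Z = arctan(1500/2600) = 30.0°
I = V/|Z| = 1.00 mA
P = VI cos φ = 3.01 × 0.00100 × cos(30.0°) = 2.62 mW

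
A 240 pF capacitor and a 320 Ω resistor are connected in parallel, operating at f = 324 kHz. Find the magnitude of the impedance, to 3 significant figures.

ω = 2πf = 2.036e+06 rad/s
X_C = 1/(ωC) = 2050 Ω
Parallel: admittances add. Y = 1/R + jωC
Y = (0.00313 + j0.000489) S
|Y| = 0.00316 S → |Z| = 1/|Y| = 316 Ω, ∠Z = −∠Y = -8.89°

316 Ω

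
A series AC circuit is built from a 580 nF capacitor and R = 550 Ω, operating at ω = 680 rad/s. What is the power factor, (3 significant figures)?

X_C = 1/(ωC) = 2540 Ω
Z = 550 − j2540 Ω
|Z| = √(550² + 2540²) = 2590 Ω
∠Z = arctan(-2540/550) = -77.8°
cos φ = cos(-77.8°) = 0.212

0.212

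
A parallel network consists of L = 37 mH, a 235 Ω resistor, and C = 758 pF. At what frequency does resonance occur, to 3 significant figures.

ω₀ = 1/√(LC) = 1/√(0.037 × 7.58e-10) = 188800 rad/s
f₀ = ω₀/(2π) = 30.1 kHz

30.1 kHz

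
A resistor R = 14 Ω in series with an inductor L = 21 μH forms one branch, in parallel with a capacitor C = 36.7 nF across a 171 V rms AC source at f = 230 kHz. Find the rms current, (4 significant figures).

4.915 A

ω = 2πf = 1.445e+06 rad/s
X_L = ωL = 30.35 Ω
X_C = 1/(ωC) = 18.85 Ω
Branch 1 (R+jX_L): Z₁ = 14.00 + j30.35 Ω, |Z₁| = 33.42 Ω
Branch 2 (−jX_C): Z₂ = −j18.85 Ω
Parallel: Z = Z₁Z₂/(Z₁+Z₂), |Z| = 34.79 Ω, ∠Z = -64.15°
I = V/|Z| = 171/34.79 = 4.915 A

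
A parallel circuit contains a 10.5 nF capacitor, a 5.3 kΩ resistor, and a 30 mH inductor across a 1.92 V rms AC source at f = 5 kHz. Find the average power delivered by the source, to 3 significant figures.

696 μW

ω = 2πf = 31420 rad/s
X_L = ωL = 942 Ω
X_C = 1/(ωC) = 3030 Ω
Parallel: admittances add. Y = 1/R + 1/(jωL) + jωC
Y = (0.000189 − j0.000731) S
|Y| = 0.000755 S → |Z| = 1/|Y| = 1320 Ω, ∠Z = −∠Y = 75.5°
I = V/|Z| = 1.45 mA
P = VI cos φ = 1.92 × 0.00145 × cos(75.5°) = 696 μW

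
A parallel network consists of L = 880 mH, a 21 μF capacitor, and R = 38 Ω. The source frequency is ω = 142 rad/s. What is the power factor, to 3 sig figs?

X_L = ωL = 125 Ω
X_C = 1/(ωC) = 335 Ω
Parallel: admittances add. Y = 1/R + 1/(jωL) + jωC
Y = (0.0263 − j0.00502) S
|Y| = 0.0268 S → |Z| = 1/|Y| = 37.3 Ω, ∠Z = −∠Y = 10.8°
cos φ = cos(10.8°) = 0.982

0.982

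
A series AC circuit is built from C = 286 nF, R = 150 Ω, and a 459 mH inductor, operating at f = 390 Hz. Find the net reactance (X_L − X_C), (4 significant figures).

ω = 2πf = 2450 rad/s
X_L = ωL = 1125 Ω
X_C = 1/(ωC) = 1427 Ω
X = 1125 − 1427 = -302.1 Ω

-302.1 Ω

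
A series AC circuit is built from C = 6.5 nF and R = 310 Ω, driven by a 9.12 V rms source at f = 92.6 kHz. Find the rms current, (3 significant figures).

22.4 mA

ω = 2πf = 581800 rad/s
X_C = 1/(ωC) = 264 Ω
Z = 310 − j264 Ω
|Z| = √(310² + 264²) = 407 Ω
I = V/|Z| = 9.12/407 = 22.4 mA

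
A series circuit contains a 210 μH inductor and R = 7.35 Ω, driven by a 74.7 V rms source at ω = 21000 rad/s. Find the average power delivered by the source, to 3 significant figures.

558 W

X_L = ωL = 4.41 Ω
Z = 7.35 + j4.41 Ω
|Z| = √(7.35² + 4.41²) = 8.57 Ω
∠Z = arctan(4.41/7.35) = 31.0°
I = V/|Z| = 8.71 A
P = VI cos φ = 74.7 × 8.71 × cos(31.0°) = 558 W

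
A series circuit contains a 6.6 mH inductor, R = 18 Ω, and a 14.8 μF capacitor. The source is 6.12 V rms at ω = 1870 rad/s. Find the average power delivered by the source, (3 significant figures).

X_L = ωL = 12.3 Ω
X_C = 1/(ωC) = 36.1 Ω
Net reactance X = X_L − X_C = -23.8 Ω
Z = 18.0 − j23.8 Ω
|Z| = √(18.0² + 23.8²) = 29.8 Ω
∠Z = arctan(-23.8/18.0) = -52.9°
I = V/|Z| = 205 mA
P = VI cos φ = 6.12 × 0.205 × cos(-52.9°) = 758 mW

758 mW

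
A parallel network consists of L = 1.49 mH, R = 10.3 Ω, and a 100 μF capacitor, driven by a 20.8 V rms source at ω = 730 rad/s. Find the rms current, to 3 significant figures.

17.7 A

X_L = ωL = 1.09 Ω
X_C = 1/(ωC) = 13.7 Ω
Parallel: admittances add. Y = 1/R + 1/(jωL) + jωC
Y = (0.0971 − j0.846) S
|Y| = 0.852 S → |Z| = 1/|Y| = 1.17 Ω, ∠Z = −∠Y = 83.5°
I = V/|Z| = 20.8/1.17 = 17.7 A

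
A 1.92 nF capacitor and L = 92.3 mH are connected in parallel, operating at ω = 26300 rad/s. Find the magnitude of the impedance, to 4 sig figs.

X_L = ωL = 2427 Ω
X_C = 1/(ωC) = 19800 Ω
Parallel: admittances add. Y = 1/(jωL) + jωC
Y = (0 − j0.0003615) S
|Y| = 0.0003615 S → |Z| = 1/|Y| = 2767 Ω, ∠Z = −∠Y = 90.00°

2767 Ω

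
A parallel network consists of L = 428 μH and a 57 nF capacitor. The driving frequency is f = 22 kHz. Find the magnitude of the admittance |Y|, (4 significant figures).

ω = 2πf = 138200 rad/s
X_L = ωL = 59.16 Ω
X_C = 1/(ωC) = 126.9 Ω
Parallel: admittances add. Y = 1/(jωL) + jωC
Y = (0 − j0.009023) S
|Y| = 0.009023 S → |Z| = 1/|Y| = 110.8 Ω, ∠Z = −∠Y = 90.00°

9.023 mS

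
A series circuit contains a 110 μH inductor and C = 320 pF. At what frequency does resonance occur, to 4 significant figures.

ω₀ = 1/√(LC) = 1/√(0.00011 × 3.2e-10) = 5.33e+06 rad/s
f₀ = ω₀/(2π) = 848.3 kHz

848.3 kHz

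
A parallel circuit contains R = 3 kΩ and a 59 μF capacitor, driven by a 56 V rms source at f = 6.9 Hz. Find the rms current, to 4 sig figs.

ω = 2πf = 43.35 rad/s
X_C = 1/(ωC) = 390.9 Ω
Parallel: admittances add. Y = 1/R + jωC
Y = (0.0003333 + j0.002558) S
|Y| = 0.002580 S → |Z| = 1/|Y| = 387.7 Ω, ∠Z = −∠Y = -82.58°
I = V/|Z| = 56/387.7 = 144.5 mA

144.5 mA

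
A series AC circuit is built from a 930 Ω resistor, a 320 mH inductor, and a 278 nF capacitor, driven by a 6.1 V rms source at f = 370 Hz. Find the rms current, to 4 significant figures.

4.964 mA

ω = 2πf = 2325 rad/s
X_L = ωL = 743.9 Ω
X_C = 1/(ωC) = 1547 Ω
Net reactance X = X_L − X_C = -803.4 Ω
Z = 930.0 − j803.4 Ω
|Z| = √(930.0² + 803.4²) = 1229 Ω
I = V/|Z| = 6.1/1229 = 4.964 mA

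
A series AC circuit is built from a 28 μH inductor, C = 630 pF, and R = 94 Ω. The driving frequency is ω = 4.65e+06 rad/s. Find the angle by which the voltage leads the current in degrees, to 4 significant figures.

X_L = ωL = 130.2 Ω
X_C = 1/(ωC) = 341.4 Ω
Net reactance X = X_L − X_C = -211.2 Ω
Z = 94.00 − j211.2 Ω
|Z| = √(94.00² + 211.2²) = 231.1 Ω
∠Z = arctan(-211.2/94.00) = -66.00°

-66.00°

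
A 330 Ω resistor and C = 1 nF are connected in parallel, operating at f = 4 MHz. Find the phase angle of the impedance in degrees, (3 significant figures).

-83.1°

ω = 2πf = 2.513e+07 rad/s
X_C = 1/(ωC) = 39.8 Ω
Parallel: admittances add. Y = 1/R + jωC
Y = (0.00303 + j0.0251) S
|Y| = 0.0253 S → |Z| = 1/|Y| = 39.5 Ω, ∠Z = −∠Y = -83.1°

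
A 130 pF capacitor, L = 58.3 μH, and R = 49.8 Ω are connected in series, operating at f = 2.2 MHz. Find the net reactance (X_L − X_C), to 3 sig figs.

249 Ω

ω = 2πf = 1.382e+07 rad/s
X_L = ωL = 806 Ω
X_C = 1/(ωC) = 556 Ω
X = 806 − 556 = 249 Ω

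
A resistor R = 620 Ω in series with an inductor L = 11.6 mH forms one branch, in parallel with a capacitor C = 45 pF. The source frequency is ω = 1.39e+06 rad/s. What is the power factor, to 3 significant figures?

X_L = ωL = 16100 Ω
X_C = 1/(ωC) = 16000 Ω
Branch 1 (R+jX_L): Z₁ = 620 + j16100 Ω, |Z₁| = 16100 Ω
Branch 2 (−jX_C): Z₂ = −j16000 Ω
Parallel: Z = Z₁Z₂/(Z₁+Z₂), |Z| = 406000 Ω, ∠Z = -14.6°
cos φ = cos(-14.6°) = 0.968

0.968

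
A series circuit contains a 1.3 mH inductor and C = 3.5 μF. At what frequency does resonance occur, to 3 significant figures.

ω₀ = 1/√(LC) = 1/√(0.0013 × 3.5e-06) = 14820 rad/s
f₀ = ω₀/(2π) = 2.36 kHz

2.36 kHz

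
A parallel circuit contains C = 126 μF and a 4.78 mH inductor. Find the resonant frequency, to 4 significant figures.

ω₀ = 1/√(LC) = 1/√(0.00478 × 0.000126) = 1289 rad/s
f₀ = ω₀/(2π) = 205.1 Hz

205.1 Hz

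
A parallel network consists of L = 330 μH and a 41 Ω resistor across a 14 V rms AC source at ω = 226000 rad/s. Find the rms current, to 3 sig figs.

X_L = ωL = 74.6 Ω
Parallel: admittances add. Y = 1/R + 1/(jωL)
Y = (0.0244 − j0.0134) S
|Y| = 0.0278 S → |Z| = 1/|Y| = 35.9 Ω, ∠Z = −∠Y = 28.8°
I = V/|Z| = 14/35.9 = 390 mA

390 mA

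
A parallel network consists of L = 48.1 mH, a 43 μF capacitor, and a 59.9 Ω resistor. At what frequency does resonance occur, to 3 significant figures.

ω₀ = 1/√(LC) = 1/√(0.0481 × 4.3e-05) = 695.3 rad/s
f₀ = ω₀/(2π) = 111 Hz

111 Hz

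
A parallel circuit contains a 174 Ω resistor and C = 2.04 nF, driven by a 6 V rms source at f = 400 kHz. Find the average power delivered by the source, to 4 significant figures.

ω = 2πf = 2.513e+06 rad/s
X_C = 1/(ωC) = 195.0 Ω
Parallel: admittances add. Y = 1/R + jωC
Y = (0.005747 + j0.005127) S
|Y| = 0.007702 S → |Z| = 1/|Y| = 129.8 Ω, ∠Z = −∠Y = -41.74°
I = V/|Z| = 46.21 mA
P = VI cos φ = 6 × 0.04621 × cos(-41.74°) = 206.9 mW

206.9 mW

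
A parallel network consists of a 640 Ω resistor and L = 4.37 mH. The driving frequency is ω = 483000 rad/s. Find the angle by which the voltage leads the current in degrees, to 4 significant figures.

16.87°

X_L = ωL = 2111 Ω
Parallel: admittances add. Y = 1/R + 1/(jωL)
Y = (0.001563 − j0.0004738) S
|Y| = 0.001633 S → |Z| = 1/|Y| = 612.5 Ω, ∠Z = −∠Y = 16.87°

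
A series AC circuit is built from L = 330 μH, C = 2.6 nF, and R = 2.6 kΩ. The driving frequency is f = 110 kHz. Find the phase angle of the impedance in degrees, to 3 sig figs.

ω = 2πf = 691200 rad/s
X_L = ωL = 228 Ω
X_C = 1/(ωC) = 556 Ω
Net reactance X = X_L − X_C = -328 Ω
Z = 2600 − j328 Ω
|Z| = √(2600² + 328²) = 2620 Ω
∠Z = arctan(-328/2600) = -7.20°

-7.20°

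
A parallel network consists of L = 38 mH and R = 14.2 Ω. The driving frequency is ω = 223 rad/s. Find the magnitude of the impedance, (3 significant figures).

7.28 Ω

X_L = ωL = 8.47 Ω
Parallel: admittances add. Y = 1/R + 1/(jωL)
Y = (0.0704 − j0.118) S
|Y| = 0.137 S → |Z| = 1/|Y| = 7.28 Ω, ∠Z = −∠Y = 59.2°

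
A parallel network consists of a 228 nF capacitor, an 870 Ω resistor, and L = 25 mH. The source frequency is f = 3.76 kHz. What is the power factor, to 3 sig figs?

0.297

ω = 2πf = 23620 rad/s
X_L = ωL = 591 Ω
X_C = 1/(ωC) = 186 Ω
Parallel: admittances add. Y = 1/R + 1/(jωL) + jωC
Y = (0.00115 + j0.00369) S
|Y| = 0.00387 S → |Z| = 1/|Y| = 259 Ω, ∠Z = −∠Y = -72.7°
cos φ = cos(-72.7°) = 0.297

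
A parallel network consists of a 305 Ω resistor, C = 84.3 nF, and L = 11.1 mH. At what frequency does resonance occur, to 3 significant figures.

ω₀ = 1/√(LC) = 1/√(0.0111 × 8.43e-08) = 32690 rad/s
f₀ = ω₀/(2π) = 5.20 kHz

5.20 kHz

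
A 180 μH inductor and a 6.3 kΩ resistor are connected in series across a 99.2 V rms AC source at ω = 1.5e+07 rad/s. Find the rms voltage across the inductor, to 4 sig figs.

X_L = ωL = 2700 Ω
Z = 6300 + j2700 Ω
|Z| = √(6300² + 2700²) = 6854 Ω
I = V/|Z| = 14.47 mA
V_L = I·|Z_L| = 0.01447 × 2700 = 39.08 V

39.08 V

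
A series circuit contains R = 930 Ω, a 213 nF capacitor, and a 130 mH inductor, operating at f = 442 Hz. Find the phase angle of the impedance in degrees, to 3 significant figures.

-55.0°

ω = 2πf = 2777 rad/s
X_L = ωL = 361 Ω
X_C = 1/(ωC) = 1690 Ω
Net reactance X = X_L − X_C = -1330 Ω
Z = 930 − j1330 Ω
|Z| = √(930² + 1330²) = 1620 Ω
∠Z = arctan(-1330/930) = -55.0°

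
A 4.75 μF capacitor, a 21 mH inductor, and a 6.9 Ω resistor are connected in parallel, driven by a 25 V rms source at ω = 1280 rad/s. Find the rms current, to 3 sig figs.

X_L = ωL = 26.9 Ω
X_C = 1/(ωC) = 164 Ω
Parallel: admittances add. Y = 1/R + 1/(jωL) + jωC
Y = (0.145 − j0.0311) S
|Y| = 0.148 S → |Z| = 1/|Y| = 6.75 Ω, ∠Z = −∠Y = 12.1°
I = V/|Z| = 25/6.75 = 3.71 A

3.71 A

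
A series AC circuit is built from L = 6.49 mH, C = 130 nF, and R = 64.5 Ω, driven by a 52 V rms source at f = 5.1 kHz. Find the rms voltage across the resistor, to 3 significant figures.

ω = 2πf = 32040 rad/s
X_L = ωL = 208 Ω
X_C = 1/(ωC) = 240 Ω
Net reactance X = X_L − X_C = -32.1 Ω
Z = 64.5 − j32.1 Ω
|Z| = √(64.5² + 32.1²) = 72.0 Ω
I = V/|Z| = 722 mA
V_R = I·|Z_R| = 0.722 × 64.5 = 46.6 V

46.6 V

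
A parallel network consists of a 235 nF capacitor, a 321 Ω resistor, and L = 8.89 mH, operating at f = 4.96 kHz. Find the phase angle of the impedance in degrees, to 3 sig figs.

ω = 2πf = 31160 rad/s
X_L = ωL = 277 Ω
X_C = 1/(ωC) = 137 Ω
Parallel: admittances add. Y = 1/R + 1/(jωL) + jωC
Y = (0.00312 + j0.00371) S
|Y| = 0.00485 S → |Z| = 1/|Y| = 206 Ω, ∠Z = −∠Y = -50.0°

-50.0°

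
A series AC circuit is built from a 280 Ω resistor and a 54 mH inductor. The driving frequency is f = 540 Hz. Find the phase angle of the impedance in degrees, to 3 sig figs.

ω = 2πf = 3393 rad/s
X_L = ωL = 183 Ω
Z = 280 + j183 Ω
|Z| = √(280² + 183²) = 335 Ω
∠Z = arctan(183/280) = 33.2°

33.2°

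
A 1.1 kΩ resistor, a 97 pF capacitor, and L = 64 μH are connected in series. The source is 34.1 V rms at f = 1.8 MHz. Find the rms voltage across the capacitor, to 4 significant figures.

27.86 V

ω = 2πf = 1.131e+07 rad/s
X_L = ωL = 723.8 Ω
X_C = 1/(ωC) = 911.5 Ω
Net reactance X = X_L − X_C = -187.7 Ω
Z = 1100 − j187.7 Ω
|Z| = √(1100² + 187.7²) = 1116 Ω
I = V/|Z| = 30.56 mA
V_C = I·|Z_C| = 0.03056 × 911.5 = 27.86 V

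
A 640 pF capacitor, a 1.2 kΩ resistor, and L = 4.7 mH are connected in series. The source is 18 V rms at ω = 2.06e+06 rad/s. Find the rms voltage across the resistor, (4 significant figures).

X_L = ωL = 9682 Ω
X_C = 1/(ωC) = 758.5 Ω
Net reactance X = X_L − X_C = 8924 Ω
Z = 1200 + j8924 Ω
|Z| = √(1200² + 8924²) = 9004 Ω
I = V/|Z| = 1.999 mA
V_R = I·|Z_R| = 0.001999 × 1200 = 2.399 V

2.399 V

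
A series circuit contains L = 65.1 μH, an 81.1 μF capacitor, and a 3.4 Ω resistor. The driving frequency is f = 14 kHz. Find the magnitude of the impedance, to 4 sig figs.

ω = 2πf = 87960 rad/s
X_L = ωL = 5.726 Ω
X_C = 1/(ωC) = 0.1402 Ω
Net reactance X = X_L − X_C = 5.586 Ω
Z = 3.400 + j5.586 Ω
|Z| = √(3.400² + 5.586²) = 6.540 Ω

6.540 Ω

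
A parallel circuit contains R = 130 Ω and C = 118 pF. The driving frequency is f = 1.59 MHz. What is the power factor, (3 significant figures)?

ω = 2πf = 9.99e+06 rad/s
X_C = 1/(ωC) = 848 Ω
Parallel: admittances add. Y = 1/R + jωC
Y = (0.00769 + j0.00118) S
|Y| = 0.00778 S → |Z| = 1/|Y| = 128 Ω, ∠Z = −∠Y = -8.71°
cos φ = cos(-8.71°) = 0.988

0.988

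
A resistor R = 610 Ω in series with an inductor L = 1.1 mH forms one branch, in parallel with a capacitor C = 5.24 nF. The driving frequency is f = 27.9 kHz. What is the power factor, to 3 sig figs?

0.958

ω = 2πf = 175300 rad/s
X_L = ωL = 193 Ω
X_C = 1/(ωC) = 1090 Ω
Branch 1 (R+jX_L): Z₁ = 610 + j193 Ω, |Z₁| = 640 Ω
Branch 2 (−jX_C): Z₂ = −j1090 Ω
Parallel: Z = Z₁Z₂/(Z₁+Z₂), |Z| = 643 Ω, ∠Z = -16.7°
cos φ = cos(-16.7°) = 0.958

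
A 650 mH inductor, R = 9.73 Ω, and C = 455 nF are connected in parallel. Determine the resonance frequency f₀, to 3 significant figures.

293 Hz

ω₀ = 1/√(LC) = 1/√(0.65 × 4.55e-07) = 1839 rad/s
f₀ = ω₀/(2π) = 293 Hz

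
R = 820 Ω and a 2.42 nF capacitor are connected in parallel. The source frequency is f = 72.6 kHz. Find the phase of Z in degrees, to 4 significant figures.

ω = 2πf = 456200 rad/s
X_C = 1/(ωC) = 905.9 Ω
Parallel: admittances add. Y = 1/R + jωC
Y = (0.001220 + j0.001104) S
|Y| = 0.001645 S → |Z| = 1/|Y| = 607.9 Ω, ∠Z = −∠Y = -42.15°

-42.15°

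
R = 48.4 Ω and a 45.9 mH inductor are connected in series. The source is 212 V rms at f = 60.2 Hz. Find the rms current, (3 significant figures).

ω = 2πf = 378.2 rad/s
X_L = ωL = 17.4 Ω
Z = 48.4 + j17.4 Ω
|Z| = √(48.4² + 17.4²) = 51.4 Ω
I = V/|Z| = 212/51.4 = 4.12 A

4.12 A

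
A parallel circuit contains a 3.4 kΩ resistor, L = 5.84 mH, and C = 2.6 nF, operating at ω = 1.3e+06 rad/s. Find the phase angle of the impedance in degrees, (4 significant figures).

X_L = ωL = 7592 Ω
X_C = 1/(ωC) = 295.9 Ω
Parallel: admittances add. Y = 1/R + 1/(jωL) + jωC
Y = (0.0002941 + j0.003248) S
|Y| = 0.003262 S → |Z| = 1/|Y| = 306.6 Ω, ∠Z = −∠Y = -84.83°

-84.83°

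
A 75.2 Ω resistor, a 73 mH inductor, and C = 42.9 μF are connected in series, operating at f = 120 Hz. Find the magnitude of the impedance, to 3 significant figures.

ω = 2πf = 754.0 rad/s
X_L = ωL = 55.0 Ω
X_C = 1/(ωC) = 30.9 Ω
Net reactance X = X_L − X_C = 24.1 Ω
Z = 75.2 + j24.1 Ω
|Z| = √(75.2² + 24.1²) = 79.0 Ω

79.0 Ω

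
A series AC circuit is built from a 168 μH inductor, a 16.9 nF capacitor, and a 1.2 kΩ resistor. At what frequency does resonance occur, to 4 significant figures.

ω₀ = 1/√(LC) = 1/√(0.000168 × 1.69e-08) = 593500 rad/s
f₀ = ω₀/(2π) = 94.45 kHz

94.45 kHz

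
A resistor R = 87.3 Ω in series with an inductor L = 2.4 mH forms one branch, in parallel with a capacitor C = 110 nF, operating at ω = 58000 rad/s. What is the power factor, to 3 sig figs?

0.935

X_L = ωL = 139 Ω
X_C = 1/(ωC) = 157 Ω
Branch 1 (R+jX_L): Z₁ = 87.3 + j139 Ω, |Z₁| = 164 Ω
Branch 2 (−jX_C): Z₂ = −j157 Ω
Parallel: Z = Z₁Z₂/(Z₁+Z₂), |Z| = 289 Ω, ∠Z = -20.7°
cos φ = cos(-20.7°) = 0.935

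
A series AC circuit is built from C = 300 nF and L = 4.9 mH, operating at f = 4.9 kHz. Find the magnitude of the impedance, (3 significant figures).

ω = 2πf = 30790 rad/s
X_L = ωL = 151 Ω
X_C = 1/(ωC) = 108 Ω
Net reactance X = X_L − X_C = 42.6 Ω
Z = j42.6 Ω
|Z| = √(0² + 42.6²) = 42.6 Ω

42.6 Ω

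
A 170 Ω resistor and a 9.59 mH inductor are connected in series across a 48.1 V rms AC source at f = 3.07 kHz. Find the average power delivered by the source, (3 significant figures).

ω = 2πf = 19290 rad/s
X_L = ωL = 185 Ω
Z = 170 + j185 Ω
|Z| = √(170² + 185²) = 251 Ω
∠Z = arctan(185/170) = 47.4°
I = V/|Z| = 191 mA
P = VI cos φ = 48.1 × 0.191 × cos(47.4°) = 6.23 W

6.23 W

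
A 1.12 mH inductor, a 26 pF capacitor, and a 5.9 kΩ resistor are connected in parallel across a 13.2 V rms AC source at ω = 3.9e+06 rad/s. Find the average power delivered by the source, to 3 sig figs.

X_L = ωL = 4370 Ω
X_C = 1/(ωC) = 9860 Ω
Parallel: admittances add. Y = 1/R + 1/(jωL) + jωC
Y = (0.000169 − j0.000128) S
|Y| = 0.000212 S → |Z| = 1/|Y| = 4710 Ω, ∠Z = −∠Y = 37.0°
I = V/|Z| = 2.80 mA
P = VI cos φ = 13.2 × 0.00280 × cos(37.0°) = 29.5 mW

29.5 mW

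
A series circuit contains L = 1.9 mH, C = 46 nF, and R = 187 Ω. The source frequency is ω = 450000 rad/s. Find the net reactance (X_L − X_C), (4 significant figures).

806.7 Ω

X_L = ωL = 855.0 Ω
X_C = 1/(ωC) = 48.31 Ω
X = 855.0 − 48.31 = 806.7 Ω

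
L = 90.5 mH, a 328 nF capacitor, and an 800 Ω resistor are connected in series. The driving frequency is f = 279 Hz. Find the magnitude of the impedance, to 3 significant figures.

ω = 2πf = 1753 rad/s
X_L = ωL = 159 Ω
X_C = 1/(ωC) = 1740 Ω
Net reactance X = X_L − X_C = -1580 Ω
Z = 800 − j1580 Ω
|Z| = √(800² + 1580²) = 1770 Ω

1770 Ω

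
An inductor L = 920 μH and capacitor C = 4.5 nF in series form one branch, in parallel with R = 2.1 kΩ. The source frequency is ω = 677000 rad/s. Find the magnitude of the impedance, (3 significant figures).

X_L = ωL = 623 Ω
X_C = 1/(ωC) = 328 Ω
Branch 1: Z₁ = R = 2100 Ω
Branch 2 (series LC): Z₂ = j(X_L − X_C) = j295 Ω
Parallel: Z = Z₁Z₂/(Z₁+Z₂), |Z| = 292 Ω, ∠Z = 82.0°

292 Ω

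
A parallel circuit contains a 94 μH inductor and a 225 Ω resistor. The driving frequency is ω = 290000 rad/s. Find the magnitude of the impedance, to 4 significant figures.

27.06 Ω

X_L = ωL = 27.26 Ω
Parallel: admittances add. Y = 1/R + 1/(jωL)
Y = (0.004444 − j0.03668) S
|Y| = 0.03695 S → |Z| = 1/|Y| = 27.06 Ω, ∠Z = −∠Y = 83.09°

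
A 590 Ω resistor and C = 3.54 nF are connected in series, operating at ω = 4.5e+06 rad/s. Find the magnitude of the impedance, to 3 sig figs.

X_C = 1/(ωC) = 62.8 Ω
Z = 590 − j62.8 Ω
|Z| = √(590² + 62.8²) = 593 Ω

593 Ω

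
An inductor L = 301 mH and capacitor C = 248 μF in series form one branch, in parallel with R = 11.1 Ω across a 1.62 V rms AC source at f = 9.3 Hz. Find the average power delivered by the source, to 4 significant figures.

ω = 2πf = 58.43 rad/s
X_L = ωL = 17.59 Ω
X_C = 1/(ωC) = 69.01 Ω
Branch 1: Z₁ = R = 11.10 Ω
Branch 2 (series LC): Z₂ = j(X_L − X_C) = −j51.42 Ω
Parallel: Z = Z₁Z₂/(Z₁+Z₂), |Z| = 10.85 Ω, ∠Z = -12.18°
I = V/|Z| = 149.3 mA
P = VI cos φ = 1.62 × 0.1493 × cos(-12.18°) = 236.4 mW

236.4 mW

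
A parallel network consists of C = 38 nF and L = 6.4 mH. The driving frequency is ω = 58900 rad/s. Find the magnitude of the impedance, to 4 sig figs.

X_L = ωL = 377.0 Ω
X_C = 1/(ωC) = 446.8 Ω
Parallel: admittances add. Y = 1/(jωL) + jωC
Y = (0 − j0.0004146) S
|Y| = 0.0004146 S → |Z| = 1/|Y| = 2412 Ω, ∠Z = −∠Y = 90.00°

2412 Ω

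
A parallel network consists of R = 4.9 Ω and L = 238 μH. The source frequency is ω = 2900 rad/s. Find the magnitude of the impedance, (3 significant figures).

0.683 Ω

X_L = ωL = 0.690 Ω
Parallel: admittances add. Y = 1/R + 1/(jωL)
Y = (0.204 − j1.45) S
|Y| = 1.46 S → |Z| = 1/|Y| = 0.683 Ω, ∠Z = −∠Y = 82.0°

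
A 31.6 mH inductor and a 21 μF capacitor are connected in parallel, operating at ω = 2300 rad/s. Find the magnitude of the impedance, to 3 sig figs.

X_L = ωL = 72.7 Ω
X_C = 1/(ωC) = 20.7 Ω
Parallel: admittances add. Y = 1/(jωL) + jωC
Y = (0 + j0.0345) S
|Y| = 0.0345 S → |Z| = 1/|Y| = 29.0 Ω, ∠Z = −∠Y = -90.0°

29.0 Ω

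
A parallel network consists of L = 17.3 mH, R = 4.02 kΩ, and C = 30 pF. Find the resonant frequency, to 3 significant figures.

ω₀ = 1/√(LC) = 1/√(0.0173 × 3e-11) = 1.388e+06 rad/s
f₀ = ω₀/(2π) = 221 kHz

221 kHz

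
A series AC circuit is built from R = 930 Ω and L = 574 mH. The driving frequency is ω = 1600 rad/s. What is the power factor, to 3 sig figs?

X_L = ωL = 918 Ω
Z = 930 + j918 Ω
|Z| = √(930² + 918²) = 1310 Ω
∠Z = arctan(918/930) = 44.6°
cos φ = cos(44.6°) = 0.712

0.712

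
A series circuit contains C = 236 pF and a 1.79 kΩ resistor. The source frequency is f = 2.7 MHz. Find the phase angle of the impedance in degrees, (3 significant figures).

-7.94°

ω = 2πf = 1.696e+07 rad/s
X_C = 1/(ωC) = 250 Ω
Z = 1790 − j250 Ω
|Z| = √(1790² + 250²) = 1810 Ω
∠Z = arctan(-250/1790) = -7.94°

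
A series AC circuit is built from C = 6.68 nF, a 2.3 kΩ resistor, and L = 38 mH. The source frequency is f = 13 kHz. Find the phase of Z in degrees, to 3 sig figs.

28.9°

ω = 2πf = 81680 rad/s
X_L = ωL = 3100 Ω
X_C = 1/(ωC) = 1830 Ω
Net reactance X = X_L − X_C = 1270 Ω
Z = 2300 + j1270 Ω
|Z| = √(2300² + 1270²) = 2630 Ω
∠Z = arctan(1270/2300) = 28.9°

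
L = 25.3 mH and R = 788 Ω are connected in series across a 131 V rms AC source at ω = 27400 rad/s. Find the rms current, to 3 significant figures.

125 mA

X_L = ωL = 693 Ω
Z = 788 + j693 Ω
|Z| = √(788² + 693²) = 1050 Ω
I = V/|Z| = 131/1050 = 125 mA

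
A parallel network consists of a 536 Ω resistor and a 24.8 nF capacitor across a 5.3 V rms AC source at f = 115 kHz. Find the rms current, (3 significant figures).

ω = 2πf = 722600 rad/s
X_C = 1/(ωC) = 55.8 Ω
Parallel: admittances add. Y = 1/R + jωC
Y = (0.00187 + j0.0179) S
|Y| = 0.0180 S → |Z| = 1/|Y| = 55.5 Ω, ∠Z = −∠Y = -84.1°
I = V/|Z| = 5.3/55.5 = 95.5 mA

95.5 mA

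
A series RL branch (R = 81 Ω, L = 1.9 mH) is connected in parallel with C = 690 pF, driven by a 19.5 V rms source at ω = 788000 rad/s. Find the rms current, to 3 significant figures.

X_L = ωL = 1500 Ω
X_C = 1/(ωC) = 1840 Ω
Branch 1 (R+jX_L): Z₁ = 81.0 + j1500 Ω, |Z₁| = 1500 Ω
Branch 2 (−jX_C): Z₂ = −j1840 Ω
Parallel: Z = Z₁Z₂/(Z₁+Z₂), |Z| = 7850 Ω, ∠Z = 73.6°
I = V/|Z| = 19.5/7850 = 2.49 mA

2.49 mA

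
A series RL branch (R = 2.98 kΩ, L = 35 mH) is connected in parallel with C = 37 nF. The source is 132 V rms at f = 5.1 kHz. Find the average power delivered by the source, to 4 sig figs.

ω = 2πf = 32040 rad/s
X_L = ωL = 1122 Ω
X_C = 1/(ωC) = 843.4 Ω
Branch 1 (R+jX_L): Z₁ = 2980 + j1122 Ω, |Z₁| = 3184 Ω
Branch 2 (−jX_C): Z₂ = −j843.4 Ω
Parallel: Z = Z₁Z₂/(Z₁+Z₂), |Z| = 897.3 Ω, ∠Z = -74.71°
I = V/|Z| = 147.1 mA
P = VI cos φ = 132 × 0.1471 × cos(-74.71°) = 5.122 W

5.122 W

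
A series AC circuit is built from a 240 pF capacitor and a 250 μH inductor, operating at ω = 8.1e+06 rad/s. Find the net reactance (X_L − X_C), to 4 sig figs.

X_L = ωL = 2025 Ω
X_C = 1/(ωC) = 514.4 Ω
X = 2025 − 514.4 = 1511 Ω

1511 Ω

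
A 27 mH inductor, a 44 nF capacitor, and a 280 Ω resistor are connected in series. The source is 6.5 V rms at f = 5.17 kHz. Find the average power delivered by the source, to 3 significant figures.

108 mW

ω = 2πf = 32480 rad/s
X_L = ωL = 877 Ω
X_C = 1/(ωC) = 700 Ω
Net reactance X = X_L − X_C = 177 Ω
Z = 280 + j177 Ω
|Z| = √(280² + 177²) = 331 Ω
∠Z = arctan(177/280) = 32.4°
I = V/|Z| = 19.6 mA
P = VI cos φ = 6.5 × 0.0196 × cos(32.4°) = 108 mW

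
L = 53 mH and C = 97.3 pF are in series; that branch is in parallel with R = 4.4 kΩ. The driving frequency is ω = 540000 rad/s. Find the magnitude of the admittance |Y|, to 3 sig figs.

250 μS

X_L = ωL = 28600 Ω
X_C = 1/(ωC) = 19000 Ω
Branch 1: Z₁ = R = 4400 Ω
Branch 2 (series LC): Z₂ = j(X_L − X_C) = j9590 Ω
Parallel: Z = Z₁Z₂/(Z₁+Z₂), |Z| = 4000 Ω, ∠Z = 24.7°
|Y| = 1/|Z| = 250 μS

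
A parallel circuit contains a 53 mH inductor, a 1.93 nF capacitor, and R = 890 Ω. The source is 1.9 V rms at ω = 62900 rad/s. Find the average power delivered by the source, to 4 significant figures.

X_L = ωL = 3334 Ω
X_C = 1/(ωC) = 8237 Ω
Parallel: admittances add. Y = 1/R + 1/(jωL) + jωC
Y = (0.001124 − j0.0001786) S
|Y| = 0.001138 S → |Z| = 1/|Y| = 879.0 Ω, ∠Z = −∠Y = 9.030°
I = V/|Z| = 2.162 mA
P = VI cos φ = 1.9 × 0.002162 × cos(9.030°) = 4.056 mW

4.056 mW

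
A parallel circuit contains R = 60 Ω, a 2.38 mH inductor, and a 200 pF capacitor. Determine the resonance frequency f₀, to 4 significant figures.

230.7 kHz

ω₀ = 1/√(LC) = 1/√(0.00238 × 2e-10) = 1.449e+06 rad/s
f₀ = ω₀/(2π) = 230.7 kHz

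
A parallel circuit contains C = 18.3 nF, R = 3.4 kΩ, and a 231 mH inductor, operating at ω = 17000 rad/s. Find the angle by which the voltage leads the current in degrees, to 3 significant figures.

-10.9°

X_L = ωL = 3930 Ω
X_C = 1/(ωC) = 3210 Ω
Parallel: admittances add. Y = 1/R + 1/(jωL) + jωC
Y = (0.000294 + j5.65e-05) S
|Y| = 0.000299 S → |Z| = 1/|Y| = 3340 Ω, ∠Z = −∠Y = -10.9°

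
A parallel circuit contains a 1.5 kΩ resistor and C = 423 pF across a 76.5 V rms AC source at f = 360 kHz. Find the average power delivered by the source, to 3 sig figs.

3.90 W

ω = 2πf = 2.262e+06 rad/s
X_C = 1/(ωC) = 1050 Ω
Parallel: admittances add. Y = 1/R + jωC
Y = (0.000667 + j0.000957) S
|Y| = 0.00117 S → |Z| = 1/|Y| = 858 Ω, ∠Z = −∠Y = -55.1°
I = V/|Z| = 89.2 mA
P = VI cos φ = 76.5 × 0.0892 × cos(-55.1°) = 3.90 W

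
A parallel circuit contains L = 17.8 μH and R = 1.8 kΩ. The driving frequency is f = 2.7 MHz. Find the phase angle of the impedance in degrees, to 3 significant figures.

80.5°

ω = 2πf = 1.696e+07 rad/s
X_L = ωL = 302 Ω
Parallel: admittances add. Y = 1/R + 1/(jωL)
Y = (0.000556 − j0.00331) S
|Y| = 0.00336 S → |Z| = 1/|Y| = 298 Ω, ∠Z = −∠Y = 80.5°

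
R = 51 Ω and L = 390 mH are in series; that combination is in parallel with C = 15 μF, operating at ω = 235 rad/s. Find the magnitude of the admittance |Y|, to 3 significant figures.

6.68 mS

X_L = ωL = 91.7 Ω
X_C = 1/(ωC) = 284 Ω
Branch 1 (R+jX_L): Z₁ = 51.0 + j91.7 Ω, |Z₁| = 105 Ω
Branch 2 (−jX_C): Z₂ = −j284 Ω
Parallel: Z = Z₁Z₂/(Z₁+Z₂), |Z| = 150 Ω, ∠Z = 46.0°
|Y| = 1/|Z| = 6.68 mS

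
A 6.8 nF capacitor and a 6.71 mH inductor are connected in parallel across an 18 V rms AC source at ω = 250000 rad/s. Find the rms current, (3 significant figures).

19.9 mA

X_L = ωL = 1680 Ω
X_C = 1/(ωC) = 588 Ω
Parallel: admittances add. Y = 1/(jωL) + jωC
Y = (0 + j0.00110) S
|Y| = 0.00110 S → |Z| = 1/|Y| = 906 Ω, ∠Z = −∠Y = -90.0°
I = V/|Z| = 18/906 = 19.9 mA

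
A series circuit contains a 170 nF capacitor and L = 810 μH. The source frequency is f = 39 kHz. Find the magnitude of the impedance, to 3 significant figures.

ω = 2πf = 245000 rad/s
X_L = ωL = 198 Ω
X_C = 1/(ωC) = 24.0 Ω
Net reactance X = X_L − X_C = 174 Ω
Z = j174 Ω
|Z| = √(0² + 174²) = 174 Ω

174 Ω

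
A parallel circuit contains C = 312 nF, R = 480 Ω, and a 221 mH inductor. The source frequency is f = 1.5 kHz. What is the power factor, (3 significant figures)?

0.646

ω = 2πf = 9425 rad/s
X_L = ωL = 2080 Ω
X_C = 1/(ωC) = 340 Ω
Parallel: admittances add. Y = 1/R + 1/(jωL) + jωC
Y = (0.00208 + j0.00246) S
|Y| = 0.00322 S → |Z| = 1/|Y| = 310 Ω, ∠Z = −∠Y = -49.7°
cos φ = cos(-49.7°) = 0.646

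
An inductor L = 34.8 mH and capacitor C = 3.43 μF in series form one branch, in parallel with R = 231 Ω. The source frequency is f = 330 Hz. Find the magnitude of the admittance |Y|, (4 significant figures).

ω = 2πf = 2073 rad/s
X_L = ωL = 72.16 Ω
X_C = 1/(ωC) = 140.6 Ω
Branch 1: Z₁ = R = 231.0 Ω
Branch 2 (series LC): Z₂ = j(X_L − X_C) = −j68.45 Ω
Parallel: Z = Z₁Z₂/(Z₁+Z₂), |Z| = 65.63 Ω, ∠Z = -73.49°
|Y| = 1/|Z| = 15.24 mS

15.24 mS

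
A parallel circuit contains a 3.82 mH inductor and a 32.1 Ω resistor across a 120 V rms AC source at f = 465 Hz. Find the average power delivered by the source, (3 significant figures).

ω = 2πf = 2922 rad/s
X_L = ωL = 11.2 Ω
Parallel: admittances add. Y = 1/R + 1/(jωL)
Y = (0.0312 − j0.0896) S
|Y| = 0.0949 S → |Z| = 1/|Y| = 10.5 Ω, ∠Z = −∠Y = 70.8°
I = V/|Z| = 11.4 A
P = VI cos φ = 120 × 11.4 × cos(70.8°) = 449 W

449 W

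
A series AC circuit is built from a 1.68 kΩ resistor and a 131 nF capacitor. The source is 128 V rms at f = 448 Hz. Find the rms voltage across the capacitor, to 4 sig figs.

ω = 2πf = 2815 rad/s
X_C = 1/(ωC) = 2712 Ω
Z = 1680 − j2712 Ω
|Z| = √(1680² + 2712²) = 3190 Ω
I = V/|Z| = 40.12 mA
V_C = I·|Z_C| = 0.04012 × 2712 = 108.8 V

108.8 V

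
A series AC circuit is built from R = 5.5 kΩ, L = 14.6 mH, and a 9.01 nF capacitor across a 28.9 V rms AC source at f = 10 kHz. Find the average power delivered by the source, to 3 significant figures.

148 mW

ω = 2πf = 62830 rad/s
X_L = ωL = 917 Ω
X_C = 1/(ωC) = 1770 Ω
Net reactance X = X_L − X_C = -849 Ω
Z = 5500 − j849 Ω
|Z| = √(5500² + 849²) = 5570 Ω
∠Z = arctan(-849/5500) = -8.78°
I = V/|Z| = 5.19 mA
P = VI cos φ = 28.9 × 0.00519 × cos(-8.78°) = 148 mW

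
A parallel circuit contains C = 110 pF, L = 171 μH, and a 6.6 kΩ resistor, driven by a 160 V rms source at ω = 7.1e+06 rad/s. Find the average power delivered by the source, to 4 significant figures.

X_L = ωL = 1214 Ω
X_C = 1/(ωC) = 1280 Ω
Parallel: admittances add. Y = 1/R + 1/(jωL) + jωC
Y = (0.0001515 − j4.266e-05) S
|Y| = 0.0001574 S → |Z| = 1/|Y| = 6353 Ω, ∠Z = −∠Y = 15.72°
I = V/|Z| = 25.18 mA
P = VI cos φ = 160 × 0.02518 × cos(15.72°) = 3.879 W

3.879 W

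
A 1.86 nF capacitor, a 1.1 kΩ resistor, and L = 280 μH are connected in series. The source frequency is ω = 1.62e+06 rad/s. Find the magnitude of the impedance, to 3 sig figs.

1110 Ω

X_L = ωL = 454 Ω
X_C = 1/(ωC) = 332 Ω
Net reactance X = X_L − X_C = 122 Ω
Z = 1100 + j122 Ω
|Z| = √(1100² + 122²) = 1110 Ω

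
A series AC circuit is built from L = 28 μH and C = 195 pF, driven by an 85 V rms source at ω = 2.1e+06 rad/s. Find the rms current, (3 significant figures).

X_L = ωL = 58.8 Ω
X_C = 1/(ωC) = 2440 Ω
Net reactance X = X_L − X_C = -2380 Ω
Z = − j2380 Ω
|Z| = √(0² + 2380²) = 2380 Ω
I = V/|Z| = 85/2380 = 35.7 mA

35.7 mA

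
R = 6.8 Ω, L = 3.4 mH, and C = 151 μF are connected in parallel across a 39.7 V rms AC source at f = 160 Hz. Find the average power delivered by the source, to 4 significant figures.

ω = 2πf = 1005 rad/s
X_L = ωL = 3.418 Ω
X_C = 1/(ωC) = 6.588 Ω
Parallel: admittances add. Y = 1/R + 1/(jωL) + jωC
Y = (0.1471 − j0.1408) S
|Y| = 0.2036 S → |Z| = 1/|Y| = 4.912 Ω, ∠Z = −∠Y = 43.75°
I = V/|Z| = 8.082 A
P = VI cos φ = 39.7 × 8.082 × cos(43.75°) = 231.8 W

231.8 W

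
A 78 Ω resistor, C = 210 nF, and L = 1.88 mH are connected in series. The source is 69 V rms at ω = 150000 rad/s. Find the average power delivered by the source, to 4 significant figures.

X_L = ωL = 282.0 Ω
X_C = 1/(ωC) = 31.75 Ω
Net reactance X = X_L − X_C = 250.3 Ω
Z = 78.00 + j250.3 Ω
|Z| = √(78.00² + 250.3²) = 262.1 Ω
∠Z = arctan(250.3/78.00) = 72.69°
I = V/|Z| = 263.2 mA
P = VI cos φ = 69 × 0.2632 × cos(72.69°) = 5.405 W

5.405 W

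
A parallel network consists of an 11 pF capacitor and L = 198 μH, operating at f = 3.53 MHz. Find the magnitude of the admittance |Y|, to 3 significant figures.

16.3 μS

ω = 2πf = 2.218e+07 rad/s
X_L = ωL = 4390 Ω
X_C = 1/(ωC) = 4100 Ω
Parallel: admittances add. Y = 1/(jωL) + jωC
Y = (0 + j1.63e-05) S
|Y| = 1.63e-05 S → |Z| = 1/|Y| = 61500 Ω, ∠Z = −∠Y = -90.0°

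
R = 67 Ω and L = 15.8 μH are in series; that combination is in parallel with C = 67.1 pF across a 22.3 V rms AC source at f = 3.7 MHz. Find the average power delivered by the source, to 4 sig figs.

239.0 mW

ω = 2πf = 2.325e+07 rad/s
X_L = ωL = 367.3 Ω
X_C = 1/(ωC) = 641.1 Ω
Branch 1 (R+jX_L): Z₁ = 67.00 + j367.3 Ω, |Z₁| = 373.4 Ω
Branch 2 (−jX_C): Z₂ = −j641.1 Ω
Parallel: Z = Z₁Z₂/(Z₁+Z₂), |Z| = 849.3 Ω, ∠Z = 65.91°
I = V/|Z| = 26.26 mA
P = VI cos φ = 22.3 × 0.02626 × cos(65.91°) = 239.0 mW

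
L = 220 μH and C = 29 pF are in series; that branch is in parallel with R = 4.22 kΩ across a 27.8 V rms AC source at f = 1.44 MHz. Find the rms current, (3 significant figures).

16.6 mA

ω = 2πf = 9.048e+06 rad/s
X_L = ωL = 1990 Ω
X_C = 1/(ωC) = 3810 Ω
Branch 1: Z₁ = R = 4220 Ω
Branch 2 (series LC): Z₂ = j(X_L − X_C) = −j1820 Ω
Parallel: Z = Z₁Z₂/(Z₁+Z₂), |Z| = 1670 Ω, ∠Z = -66.7°
I = V/|Z| = 27.8/1670 = 16.6 mA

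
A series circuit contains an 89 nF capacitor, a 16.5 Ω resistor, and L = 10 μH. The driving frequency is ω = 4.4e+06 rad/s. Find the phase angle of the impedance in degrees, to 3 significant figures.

68.3°

X_L = ωL = 44.0 Ω
X_C = 1/(ωC) = 2.55 Ω
Net reactance X = X_L − X_C = 41.4 Ω
Z = 16.5 + j41.4 Ω
|Z| = √(16.5² + 41.4²) = 44.6 Ω
∠Z = arctan(41.4/16.5) = 68.3°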